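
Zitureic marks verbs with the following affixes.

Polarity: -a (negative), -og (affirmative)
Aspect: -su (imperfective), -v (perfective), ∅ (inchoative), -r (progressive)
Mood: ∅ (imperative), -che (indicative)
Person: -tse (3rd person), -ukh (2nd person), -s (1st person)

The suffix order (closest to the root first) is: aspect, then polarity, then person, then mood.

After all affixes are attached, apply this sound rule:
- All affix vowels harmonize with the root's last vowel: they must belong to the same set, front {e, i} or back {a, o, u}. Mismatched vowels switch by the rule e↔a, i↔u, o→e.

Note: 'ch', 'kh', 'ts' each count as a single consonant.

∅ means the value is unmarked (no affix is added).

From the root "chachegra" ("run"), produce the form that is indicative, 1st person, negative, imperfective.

Attach aspect imperfective -su → chachegrasu.
Attach polarity negative -a → chachegrasua.
Attach person 1st person -s → chachegrasuas.
Attach mood indicative -che → chachegrasuasche.
Apply vowel harmony: chachegrasuasche → chachegrasuascha.

chachegrasuascha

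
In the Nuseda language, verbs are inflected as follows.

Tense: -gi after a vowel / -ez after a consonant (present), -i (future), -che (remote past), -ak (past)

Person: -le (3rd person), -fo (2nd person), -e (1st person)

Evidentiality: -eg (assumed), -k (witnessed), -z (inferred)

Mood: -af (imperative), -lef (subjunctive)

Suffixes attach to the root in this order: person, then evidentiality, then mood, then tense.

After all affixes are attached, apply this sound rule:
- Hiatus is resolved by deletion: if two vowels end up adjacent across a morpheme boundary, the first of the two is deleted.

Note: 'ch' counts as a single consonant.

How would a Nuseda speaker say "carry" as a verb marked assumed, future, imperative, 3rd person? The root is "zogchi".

zogchilegafi

Attach person 3rd person -le → zogchile.
Attach evidentiality assumed -eg → zogchileeg.
Attach mood imperative -af → zogchileegaf.
Attach tense future -i → zogchileegafi.
Apply vowel deletion: zogchileegafi → zogchilegafi.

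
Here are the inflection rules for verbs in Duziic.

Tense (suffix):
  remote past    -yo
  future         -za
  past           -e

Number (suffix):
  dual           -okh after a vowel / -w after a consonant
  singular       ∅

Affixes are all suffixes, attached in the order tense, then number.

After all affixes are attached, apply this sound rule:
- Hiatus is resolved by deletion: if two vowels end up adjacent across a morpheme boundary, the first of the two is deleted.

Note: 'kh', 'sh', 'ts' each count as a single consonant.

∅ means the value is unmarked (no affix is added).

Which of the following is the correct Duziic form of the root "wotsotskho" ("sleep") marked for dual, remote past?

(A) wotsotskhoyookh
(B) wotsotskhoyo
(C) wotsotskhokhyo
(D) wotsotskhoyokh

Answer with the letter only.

Attach tense remote past -yo → wotsotskhoyo.
Attach number dual -okh (after vowel 'o') → wotsotskhoyookh.
Apply vowel deletion: wotsotskhoyookh → wotsotskhoyokh.
So the correct form is wotsotskhoyokh, option (D).
(B) wotsotskhoyo is wrong: it uses singular instead of dual for number.
(C) wotsotskhokhyo is wrong: it has the affixes in the wrong order.
(A) wotsotskhoyookh is wrong: it fails to apply the sound rule(s).

D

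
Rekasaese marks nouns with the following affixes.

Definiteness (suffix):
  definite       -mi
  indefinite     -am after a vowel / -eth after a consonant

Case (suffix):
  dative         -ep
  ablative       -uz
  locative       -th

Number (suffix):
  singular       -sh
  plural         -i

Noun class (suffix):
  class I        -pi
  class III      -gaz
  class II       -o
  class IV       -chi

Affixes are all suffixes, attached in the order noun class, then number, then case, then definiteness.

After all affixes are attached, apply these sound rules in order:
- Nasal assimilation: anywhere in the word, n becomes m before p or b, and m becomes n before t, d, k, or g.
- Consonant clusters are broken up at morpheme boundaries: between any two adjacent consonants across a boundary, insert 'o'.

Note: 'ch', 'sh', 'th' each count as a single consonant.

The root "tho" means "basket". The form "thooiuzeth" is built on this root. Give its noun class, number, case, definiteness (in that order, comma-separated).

class II, plural, ablative, indefinite

Segment: tho-o-i-uz-eth.
noun class: -o → class II.
number: -i → plural.
case: -uz → ablative.
definiteness: -am/eth → indefinite.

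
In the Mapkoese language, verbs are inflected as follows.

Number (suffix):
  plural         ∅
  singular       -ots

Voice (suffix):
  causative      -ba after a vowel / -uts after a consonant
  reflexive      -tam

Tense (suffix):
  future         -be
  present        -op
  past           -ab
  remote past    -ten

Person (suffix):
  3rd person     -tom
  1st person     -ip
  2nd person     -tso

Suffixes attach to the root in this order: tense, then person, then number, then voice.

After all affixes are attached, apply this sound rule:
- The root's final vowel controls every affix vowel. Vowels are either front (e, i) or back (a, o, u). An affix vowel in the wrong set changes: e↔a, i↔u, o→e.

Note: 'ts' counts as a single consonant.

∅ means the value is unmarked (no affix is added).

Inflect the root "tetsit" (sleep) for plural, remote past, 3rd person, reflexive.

tetsittentemtem

Attach tense remote past -ten → tetsitten.
Attach person 3rd person -tom → tetsittentom.
number = plural: zero marking, form stays tetsittentom.
Attach voice reflexive -tam → tetsittentomtam.
Apply vowel harmony: tetsittentomtam → tetsittentemtem.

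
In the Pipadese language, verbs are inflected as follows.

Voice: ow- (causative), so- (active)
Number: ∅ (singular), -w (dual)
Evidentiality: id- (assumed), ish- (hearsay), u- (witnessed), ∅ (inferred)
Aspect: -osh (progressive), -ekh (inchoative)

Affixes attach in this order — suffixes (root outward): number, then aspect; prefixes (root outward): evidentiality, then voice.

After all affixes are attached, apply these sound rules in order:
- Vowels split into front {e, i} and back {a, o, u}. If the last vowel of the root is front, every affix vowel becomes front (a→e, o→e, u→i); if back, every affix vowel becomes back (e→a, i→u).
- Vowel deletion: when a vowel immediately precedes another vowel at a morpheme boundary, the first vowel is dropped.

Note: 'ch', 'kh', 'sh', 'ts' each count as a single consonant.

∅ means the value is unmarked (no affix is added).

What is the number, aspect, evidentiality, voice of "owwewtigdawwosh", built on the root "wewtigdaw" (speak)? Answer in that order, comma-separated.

Segment: ow-wewtigdaw-w-osh.
number: -w → dual.
aspect: -osh → progressive.
evidentiality: ∅ → inferred.
voice: ow- → causative.

dual, progressive, inferred, causative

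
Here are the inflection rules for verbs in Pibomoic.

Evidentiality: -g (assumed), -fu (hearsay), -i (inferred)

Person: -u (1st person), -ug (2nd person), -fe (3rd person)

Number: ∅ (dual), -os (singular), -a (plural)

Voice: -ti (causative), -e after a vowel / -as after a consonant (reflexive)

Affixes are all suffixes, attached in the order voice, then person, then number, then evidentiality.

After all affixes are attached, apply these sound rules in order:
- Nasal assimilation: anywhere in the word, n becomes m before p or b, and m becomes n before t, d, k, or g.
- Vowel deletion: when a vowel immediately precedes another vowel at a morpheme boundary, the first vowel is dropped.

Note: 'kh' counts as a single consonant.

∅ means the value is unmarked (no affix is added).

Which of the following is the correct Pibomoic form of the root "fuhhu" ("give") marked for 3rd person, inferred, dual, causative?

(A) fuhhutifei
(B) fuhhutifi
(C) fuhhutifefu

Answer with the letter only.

Attach voice causative -ti → fuhhuti.
Attach person 3rd person -fe → fuhhutife.
number = dual: zero marking, form stays fuhhutife.
Attach evidentiality inferred -i → fuhhutifei.
Nasal assimilation: no change.
Apply vowel deletion: fuhhutifei → fuhhutifi.
So the correct form is fuhhutifi, option (B).
(A) fuhhutifei is wrong: it fails to apply the sound rule(s).
(C) fuhhutifefu is wrong: it uses hearsay instead of inferred for evidentiality.

B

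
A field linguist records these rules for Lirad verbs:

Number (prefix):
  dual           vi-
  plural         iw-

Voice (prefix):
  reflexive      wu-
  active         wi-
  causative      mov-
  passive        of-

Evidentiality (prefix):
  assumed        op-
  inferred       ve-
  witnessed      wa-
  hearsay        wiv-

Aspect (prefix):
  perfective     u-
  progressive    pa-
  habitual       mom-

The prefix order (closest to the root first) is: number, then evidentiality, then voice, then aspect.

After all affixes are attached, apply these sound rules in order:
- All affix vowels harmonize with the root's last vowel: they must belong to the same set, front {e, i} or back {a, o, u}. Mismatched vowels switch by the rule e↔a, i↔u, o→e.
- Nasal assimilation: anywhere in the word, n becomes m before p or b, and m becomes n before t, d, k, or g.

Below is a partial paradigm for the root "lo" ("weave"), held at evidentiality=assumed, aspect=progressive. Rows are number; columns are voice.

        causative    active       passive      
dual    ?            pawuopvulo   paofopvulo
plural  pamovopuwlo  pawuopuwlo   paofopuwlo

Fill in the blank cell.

pamovopvulo

Attach number dual vi- → vilo.
Attach evidentiality assumed op- → opvilo.
Attach voice causative mov- → movopvilo.
Attach aspect progressive pa- → pamovopvilo.
Apply vowel harmony: pamovopvilo → pamovopvulo.
Nasal assimilation: no change.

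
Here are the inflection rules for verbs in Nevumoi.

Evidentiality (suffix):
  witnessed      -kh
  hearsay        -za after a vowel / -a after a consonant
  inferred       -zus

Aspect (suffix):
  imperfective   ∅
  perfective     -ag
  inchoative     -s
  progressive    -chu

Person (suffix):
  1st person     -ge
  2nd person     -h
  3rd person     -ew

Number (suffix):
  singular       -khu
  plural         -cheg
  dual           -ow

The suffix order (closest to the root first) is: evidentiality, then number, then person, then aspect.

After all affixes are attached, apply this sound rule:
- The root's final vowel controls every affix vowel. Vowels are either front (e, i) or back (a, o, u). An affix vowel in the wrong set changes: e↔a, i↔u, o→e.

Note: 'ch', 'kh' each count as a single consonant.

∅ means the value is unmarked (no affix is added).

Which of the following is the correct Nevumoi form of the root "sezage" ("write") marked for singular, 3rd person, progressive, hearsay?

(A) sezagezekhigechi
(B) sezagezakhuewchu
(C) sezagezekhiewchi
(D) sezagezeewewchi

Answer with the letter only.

Attach evidentiality hearsay -za (after vowel 'e') → sezageza.
Attach number singular -khu → sezagezakhu.
Attach person 3rd person -ew → sezagezakhuew.
Attach aspect progressive -chu → sezagezakhuewchu.
Apply vowel harmony: sezagezakhuewchu → sezagezekhiewchi.
So the correct form is sezagezekhiewchi, option (C).
(A) sezagezekhigechi is wrong: it uses 1st person instead of 3rd person for person.
(D) sezagezeewewchi is wrong: it uses dual instead of singular for number.
(B) sezagezakhuewchu is wrong: it fails to apply the sound rule(s).

C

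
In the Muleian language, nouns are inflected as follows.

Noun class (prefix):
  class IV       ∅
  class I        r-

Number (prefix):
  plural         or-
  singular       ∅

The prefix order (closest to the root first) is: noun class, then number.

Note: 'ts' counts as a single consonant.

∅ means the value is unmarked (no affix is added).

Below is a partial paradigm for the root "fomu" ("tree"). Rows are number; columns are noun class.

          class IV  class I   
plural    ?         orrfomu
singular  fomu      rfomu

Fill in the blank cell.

orfomu

noun class = class IV: zero marking, form stays fomu.
Attach number plural or- → orfomu.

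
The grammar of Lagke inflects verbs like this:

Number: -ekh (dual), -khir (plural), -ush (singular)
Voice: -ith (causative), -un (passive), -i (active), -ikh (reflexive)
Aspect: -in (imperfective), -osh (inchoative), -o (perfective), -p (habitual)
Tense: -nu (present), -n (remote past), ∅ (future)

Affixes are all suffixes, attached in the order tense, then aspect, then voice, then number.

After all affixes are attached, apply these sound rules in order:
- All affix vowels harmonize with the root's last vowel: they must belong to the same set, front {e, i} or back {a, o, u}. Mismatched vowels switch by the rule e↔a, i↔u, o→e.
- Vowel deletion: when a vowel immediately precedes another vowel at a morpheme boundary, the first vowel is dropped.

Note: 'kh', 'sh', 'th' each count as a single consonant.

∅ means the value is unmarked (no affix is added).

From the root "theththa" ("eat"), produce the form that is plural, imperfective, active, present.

Attach tense present -nu → theththanu.
Attach aspect imperfective -in → theththanuin.
Attach voice active -i → theththanuini.
Attach number plural -khir → theththanuinikhir.
Apply vowel harmony: theththanuinikhir → theththanuunukhur.
Apply vowel deletion: theththanuunukhur → theththanunukhur.

theththanunukhur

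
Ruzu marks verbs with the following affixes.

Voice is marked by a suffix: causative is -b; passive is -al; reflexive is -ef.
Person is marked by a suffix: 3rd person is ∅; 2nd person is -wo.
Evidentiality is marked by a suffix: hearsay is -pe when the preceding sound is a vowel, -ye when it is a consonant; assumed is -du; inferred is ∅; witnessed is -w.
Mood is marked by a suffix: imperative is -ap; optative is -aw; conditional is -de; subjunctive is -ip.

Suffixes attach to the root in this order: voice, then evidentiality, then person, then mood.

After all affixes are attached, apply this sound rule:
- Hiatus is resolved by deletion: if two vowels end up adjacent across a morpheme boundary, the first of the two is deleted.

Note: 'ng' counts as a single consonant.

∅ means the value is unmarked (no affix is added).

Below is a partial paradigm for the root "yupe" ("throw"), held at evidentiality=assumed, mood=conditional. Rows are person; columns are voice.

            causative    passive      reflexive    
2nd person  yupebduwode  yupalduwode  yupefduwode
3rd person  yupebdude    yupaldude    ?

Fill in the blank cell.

Attach voice reflexive -ef → yupeef.
Attach evidentiality assumed -du → yupeefdu.
person = 3rd person: zero marking, form stays yupeefdu.
Attach mood conditional -de → yupeefdude.
Apply vowel deletion: yupeefdude → yupefdude.

yupefdude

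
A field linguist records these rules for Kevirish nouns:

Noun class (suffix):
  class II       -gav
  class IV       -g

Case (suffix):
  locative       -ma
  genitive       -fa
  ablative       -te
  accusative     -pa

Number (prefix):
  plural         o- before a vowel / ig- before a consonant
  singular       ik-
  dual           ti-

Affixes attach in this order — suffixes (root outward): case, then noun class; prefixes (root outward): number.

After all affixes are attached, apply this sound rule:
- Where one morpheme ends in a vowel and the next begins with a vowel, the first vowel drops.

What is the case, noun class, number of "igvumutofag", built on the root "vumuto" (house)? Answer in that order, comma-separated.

Segment: ig-vumuto-fa-g.
case: -fa → genitive.
noun class: -g → class IV.
number: o/ig- → plural.

genitive, class IV, plural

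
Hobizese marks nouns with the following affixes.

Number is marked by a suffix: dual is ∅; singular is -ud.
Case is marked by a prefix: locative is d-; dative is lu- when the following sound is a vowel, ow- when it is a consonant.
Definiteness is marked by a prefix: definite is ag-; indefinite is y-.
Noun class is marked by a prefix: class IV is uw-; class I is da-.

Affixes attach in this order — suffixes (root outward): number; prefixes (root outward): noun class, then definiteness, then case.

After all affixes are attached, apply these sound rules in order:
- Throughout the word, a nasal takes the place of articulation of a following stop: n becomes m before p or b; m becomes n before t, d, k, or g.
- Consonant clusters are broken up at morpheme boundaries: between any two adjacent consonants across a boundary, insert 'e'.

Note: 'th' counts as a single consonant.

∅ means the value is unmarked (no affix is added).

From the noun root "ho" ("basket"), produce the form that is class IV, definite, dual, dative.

luaguweho

Attach noun class class IV uw- → uwho.
number = dual: zero marking, form stays uwho.
Attach definiteness definite ag- → aguwho.
Attach case dative lu- (before vowel 'a') → luaguwho.
Nasal assimilation: no change.
Apply epenthesis: luaguwho → luaguweho.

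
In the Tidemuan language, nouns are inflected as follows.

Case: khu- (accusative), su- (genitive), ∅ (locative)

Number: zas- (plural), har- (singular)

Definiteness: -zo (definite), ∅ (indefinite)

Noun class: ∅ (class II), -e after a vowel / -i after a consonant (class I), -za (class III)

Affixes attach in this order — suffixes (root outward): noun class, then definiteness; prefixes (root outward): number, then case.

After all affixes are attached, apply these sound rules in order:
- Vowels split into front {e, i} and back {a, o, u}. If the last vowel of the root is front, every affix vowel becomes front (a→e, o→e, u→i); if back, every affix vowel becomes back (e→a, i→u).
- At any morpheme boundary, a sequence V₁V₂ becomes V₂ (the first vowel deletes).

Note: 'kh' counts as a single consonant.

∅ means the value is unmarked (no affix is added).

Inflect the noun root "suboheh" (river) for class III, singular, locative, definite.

hersubohehzeze

Attach number singular har- → harsuboheh.
case = locative: zero marking, form stays harsuboheh.
Attach noun class class III -za → harsubohehza.
Attach definiteness definite -zo → harsubohehzazo.
Apply vowel harmony: harsubohehzazo → hersubohehzeze.
Vowel deletion: no change.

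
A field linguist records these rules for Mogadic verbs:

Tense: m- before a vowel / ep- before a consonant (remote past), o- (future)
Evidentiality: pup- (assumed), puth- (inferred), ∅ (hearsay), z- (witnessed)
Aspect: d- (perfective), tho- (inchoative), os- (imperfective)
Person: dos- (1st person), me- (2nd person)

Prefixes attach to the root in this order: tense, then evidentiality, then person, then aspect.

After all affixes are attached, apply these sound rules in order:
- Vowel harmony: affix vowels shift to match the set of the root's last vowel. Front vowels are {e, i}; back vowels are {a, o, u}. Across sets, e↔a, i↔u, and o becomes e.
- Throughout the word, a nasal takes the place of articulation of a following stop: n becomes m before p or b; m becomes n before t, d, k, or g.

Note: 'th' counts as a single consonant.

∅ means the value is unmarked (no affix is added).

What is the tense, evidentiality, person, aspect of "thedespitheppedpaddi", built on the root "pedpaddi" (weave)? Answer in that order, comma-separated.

remote past, inferred, 1st person, inchoative

Segment: tho-dos-puth-ep-pedpaddi.
tense: m/ep- → remote past.
evidentiality: puth- → inferred.
person: dos- → 1st person.
aspect: tho- → inchoative.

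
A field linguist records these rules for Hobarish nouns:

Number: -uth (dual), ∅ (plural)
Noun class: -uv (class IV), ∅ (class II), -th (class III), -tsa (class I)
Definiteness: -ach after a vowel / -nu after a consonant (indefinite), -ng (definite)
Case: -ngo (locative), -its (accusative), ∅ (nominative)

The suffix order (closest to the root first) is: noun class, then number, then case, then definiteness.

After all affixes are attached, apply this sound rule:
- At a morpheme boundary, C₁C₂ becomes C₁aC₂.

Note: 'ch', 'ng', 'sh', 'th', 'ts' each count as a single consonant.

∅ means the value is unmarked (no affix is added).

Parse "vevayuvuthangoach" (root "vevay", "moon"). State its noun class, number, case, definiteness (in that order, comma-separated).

class IV, dual, locative, indefinite

Segment: vevay-uv-uth-ngo-ach.
noun class: -uv → class IV.
number: -uth → dual.
case: -ngo → locative.
definiteness: -ach/nu → indefinite.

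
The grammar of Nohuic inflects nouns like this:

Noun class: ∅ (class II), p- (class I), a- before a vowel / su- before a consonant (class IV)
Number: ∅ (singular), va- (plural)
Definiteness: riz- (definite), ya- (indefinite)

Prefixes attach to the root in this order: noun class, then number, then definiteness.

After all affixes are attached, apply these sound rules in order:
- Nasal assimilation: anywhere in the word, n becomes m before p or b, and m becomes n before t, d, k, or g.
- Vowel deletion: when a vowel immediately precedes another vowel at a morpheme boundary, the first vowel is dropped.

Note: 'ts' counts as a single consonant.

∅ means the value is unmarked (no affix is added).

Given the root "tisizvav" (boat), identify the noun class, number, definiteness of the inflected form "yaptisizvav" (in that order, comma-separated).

class I, singular, indefinite

Segment: ya-p-tisizvav.
noun class: p- → class I.
number: ∅ → singular.
definiteness: ya- → indefinite.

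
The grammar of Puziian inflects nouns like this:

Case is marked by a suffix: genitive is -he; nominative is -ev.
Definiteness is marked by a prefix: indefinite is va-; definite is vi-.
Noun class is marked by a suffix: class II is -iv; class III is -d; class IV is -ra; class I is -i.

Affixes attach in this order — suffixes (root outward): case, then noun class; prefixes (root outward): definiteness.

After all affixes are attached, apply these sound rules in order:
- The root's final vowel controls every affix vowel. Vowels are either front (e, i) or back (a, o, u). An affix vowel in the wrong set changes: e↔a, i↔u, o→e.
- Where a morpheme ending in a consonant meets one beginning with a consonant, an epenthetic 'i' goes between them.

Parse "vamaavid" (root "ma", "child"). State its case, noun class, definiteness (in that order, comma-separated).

Segment: va-ma-ev-d.
case: -ev → nominative.
noun class: -d → class III.
definiteness: va- → indefinite.

nominative, class III, indefinite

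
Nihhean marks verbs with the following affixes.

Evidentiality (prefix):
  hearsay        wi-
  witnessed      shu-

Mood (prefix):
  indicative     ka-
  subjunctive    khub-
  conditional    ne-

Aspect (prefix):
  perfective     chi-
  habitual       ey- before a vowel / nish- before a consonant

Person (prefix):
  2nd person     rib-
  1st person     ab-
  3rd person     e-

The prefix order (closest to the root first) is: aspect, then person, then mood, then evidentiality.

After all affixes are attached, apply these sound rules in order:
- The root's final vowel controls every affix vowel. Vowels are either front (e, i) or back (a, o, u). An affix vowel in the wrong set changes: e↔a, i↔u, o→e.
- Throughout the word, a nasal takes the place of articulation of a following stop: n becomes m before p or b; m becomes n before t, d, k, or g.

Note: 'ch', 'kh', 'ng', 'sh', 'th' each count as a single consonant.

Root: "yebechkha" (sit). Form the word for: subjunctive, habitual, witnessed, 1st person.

shukhubabnushyebechkha

Attach aspect habitual nish- (before consonant 'y') → nishyebechkha.
Attach person 1st person ab- → abnishyebechkha.
Attach mood subjunctive khub- → khubabnishyebechkha.
Attach evidentiality witnessed shu- → shukhubabnishyebechkha.
Apply vowel harmony: shukhubabnishyebechkha → shukhubabnushyebechkha.
Nasal assimilation: no change.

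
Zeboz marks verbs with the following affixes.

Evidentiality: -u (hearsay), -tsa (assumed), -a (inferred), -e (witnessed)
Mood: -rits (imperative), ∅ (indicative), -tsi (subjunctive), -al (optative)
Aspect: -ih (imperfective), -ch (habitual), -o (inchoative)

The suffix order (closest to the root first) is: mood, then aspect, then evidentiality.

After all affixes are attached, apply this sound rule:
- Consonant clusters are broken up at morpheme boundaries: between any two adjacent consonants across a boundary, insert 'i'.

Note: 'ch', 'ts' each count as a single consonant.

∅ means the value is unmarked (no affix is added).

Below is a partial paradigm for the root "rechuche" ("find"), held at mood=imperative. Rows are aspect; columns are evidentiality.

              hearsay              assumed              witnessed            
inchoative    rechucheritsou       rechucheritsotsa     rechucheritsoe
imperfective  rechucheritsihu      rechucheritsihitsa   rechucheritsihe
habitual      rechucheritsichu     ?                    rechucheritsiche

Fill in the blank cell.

rechucheritsichitsa

Attach mood imperative -rits → rechucherits.
Attach aspect habitual -ch → rechucheritsch.
Attach evidentiality assumed -tsa → rechucheritschtsa.
Apply epenthesis: rechucheritschtsa → rechucheritsichitsa.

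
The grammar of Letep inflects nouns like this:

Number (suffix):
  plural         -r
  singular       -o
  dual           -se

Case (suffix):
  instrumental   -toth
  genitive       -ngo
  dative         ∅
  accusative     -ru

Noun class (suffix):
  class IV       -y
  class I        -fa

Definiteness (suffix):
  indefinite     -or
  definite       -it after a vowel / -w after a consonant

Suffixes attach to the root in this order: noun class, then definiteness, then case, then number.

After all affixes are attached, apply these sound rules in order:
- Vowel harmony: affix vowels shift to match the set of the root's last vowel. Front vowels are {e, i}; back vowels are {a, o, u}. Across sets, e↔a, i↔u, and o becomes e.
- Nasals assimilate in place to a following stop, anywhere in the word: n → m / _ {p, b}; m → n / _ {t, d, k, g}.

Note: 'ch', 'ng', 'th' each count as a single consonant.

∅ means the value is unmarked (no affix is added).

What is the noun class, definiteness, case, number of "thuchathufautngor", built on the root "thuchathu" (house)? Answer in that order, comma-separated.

Segment: thuchathu-fa-it-ngo-r.
noun class: -fa → class I.
definiteness: -it/w → definite.
case: -ngo → genitive.
number: -r → plural.

class I, definite, genitive, plural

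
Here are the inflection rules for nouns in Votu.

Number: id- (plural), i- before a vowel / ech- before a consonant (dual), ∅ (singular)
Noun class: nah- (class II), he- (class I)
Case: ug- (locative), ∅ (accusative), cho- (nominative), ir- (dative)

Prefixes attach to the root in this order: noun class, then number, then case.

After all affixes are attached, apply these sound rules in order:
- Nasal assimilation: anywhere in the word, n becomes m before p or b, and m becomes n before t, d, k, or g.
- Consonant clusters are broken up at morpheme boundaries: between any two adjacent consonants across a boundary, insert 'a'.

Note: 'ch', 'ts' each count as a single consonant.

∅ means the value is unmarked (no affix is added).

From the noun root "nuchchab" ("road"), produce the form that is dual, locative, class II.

ugechanahanuchchab

Attach noun class class II nah- → nahnuchchab.
Attach number dual ech- (before consonant 'n') → echnahnuchchab.
Attach case locative ug- → ugechnahnuchchab.
Nasal assimilation: no change.
Apply epenthesis: ugechnahnuchchab → ugechanahanuchchab.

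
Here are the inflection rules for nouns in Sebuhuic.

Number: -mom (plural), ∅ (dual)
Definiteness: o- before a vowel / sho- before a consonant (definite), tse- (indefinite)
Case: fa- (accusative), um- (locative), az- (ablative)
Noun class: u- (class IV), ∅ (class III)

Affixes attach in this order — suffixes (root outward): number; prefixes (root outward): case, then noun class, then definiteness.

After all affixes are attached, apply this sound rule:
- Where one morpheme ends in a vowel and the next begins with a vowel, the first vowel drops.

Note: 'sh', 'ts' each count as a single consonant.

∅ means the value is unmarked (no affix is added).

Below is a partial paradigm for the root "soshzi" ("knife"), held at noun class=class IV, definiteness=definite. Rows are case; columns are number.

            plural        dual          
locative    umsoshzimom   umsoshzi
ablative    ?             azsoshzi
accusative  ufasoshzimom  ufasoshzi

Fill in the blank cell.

azsoshzimom

Attach number plural -mom → soshzimom.
Attach case ablative az- → azsoshzimom.
Attach noun class class IV u- → uazsoshzimom.
Attach definiteness definite o- (before vowel 'u') → ouazsoshzimom.
Apply vowel deletion: ouazsoshzimom → azsoshzimom.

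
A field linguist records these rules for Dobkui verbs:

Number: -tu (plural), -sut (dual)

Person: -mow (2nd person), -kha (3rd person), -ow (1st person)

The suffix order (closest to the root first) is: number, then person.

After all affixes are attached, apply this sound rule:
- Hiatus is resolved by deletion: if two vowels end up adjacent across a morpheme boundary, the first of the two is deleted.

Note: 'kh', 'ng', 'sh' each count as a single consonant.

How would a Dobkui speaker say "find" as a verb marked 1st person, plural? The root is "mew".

Attach number plural -tu → mewtu.
Attach person 1st person -ow → mewtuow.
Apply vowel deletion: mewtuow → mewtow.

mewtow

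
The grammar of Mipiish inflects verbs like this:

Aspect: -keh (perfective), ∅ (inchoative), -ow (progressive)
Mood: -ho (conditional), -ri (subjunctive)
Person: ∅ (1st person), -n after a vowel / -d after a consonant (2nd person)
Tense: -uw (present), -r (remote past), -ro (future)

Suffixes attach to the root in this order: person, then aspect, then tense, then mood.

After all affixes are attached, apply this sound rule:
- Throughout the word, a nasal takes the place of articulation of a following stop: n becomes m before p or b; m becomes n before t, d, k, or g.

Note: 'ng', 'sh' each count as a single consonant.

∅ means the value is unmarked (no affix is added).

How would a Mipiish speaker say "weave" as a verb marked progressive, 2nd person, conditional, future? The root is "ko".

Attach person 2nd person -n (after vowel 'o') → kon.
Attach aspect progressive -ow → konow.
Attach tense future -ro → konowro.
Attach mood conditional -ho → konowroho.
Nasal assimilation: no change.

konowroho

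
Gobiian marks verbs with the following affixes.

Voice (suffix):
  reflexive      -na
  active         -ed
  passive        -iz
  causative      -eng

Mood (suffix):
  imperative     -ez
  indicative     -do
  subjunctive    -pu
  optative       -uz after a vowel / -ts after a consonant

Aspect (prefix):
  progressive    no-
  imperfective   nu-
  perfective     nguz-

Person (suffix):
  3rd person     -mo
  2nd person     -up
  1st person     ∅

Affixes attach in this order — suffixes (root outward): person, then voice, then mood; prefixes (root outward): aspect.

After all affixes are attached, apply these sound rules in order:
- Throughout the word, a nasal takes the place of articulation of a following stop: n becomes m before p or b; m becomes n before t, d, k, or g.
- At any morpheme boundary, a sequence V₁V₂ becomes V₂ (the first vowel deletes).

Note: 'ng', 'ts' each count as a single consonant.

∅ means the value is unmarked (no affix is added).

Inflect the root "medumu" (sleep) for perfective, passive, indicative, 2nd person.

Attach person 2nd person -up → medumuup.
Attach voice passive -iz → medumuupiz.
Attach mood indicative -do → medumuupizdo.
Attach aspect perfective nguz- → nguzmedumuupizdo.
Nasal assimilation: no change.
Apply vowel deletion: nguzmedumuupizdo → nguzmedumupizdo.

nguzmedumupizdo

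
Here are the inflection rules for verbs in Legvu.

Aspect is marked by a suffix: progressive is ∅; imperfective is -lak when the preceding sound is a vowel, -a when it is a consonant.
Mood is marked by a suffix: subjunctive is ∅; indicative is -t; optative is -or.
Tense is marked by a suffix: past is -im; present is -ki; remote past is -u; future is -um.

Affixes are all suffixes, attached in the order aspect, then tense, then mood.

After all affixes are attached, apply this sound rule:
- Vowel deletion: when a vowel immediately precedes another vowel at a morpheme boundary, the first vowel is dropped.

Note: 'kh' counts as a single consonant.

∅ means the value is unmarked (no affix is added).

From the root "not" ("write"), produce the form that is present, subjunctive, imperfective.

notaki

Attach aspect imperfective -a (after consonant 't') → nota.
Attach tense present -ki → notaki.
mood = subjunctive: zero marking, form stays notaki.
Vowel deletion: no change.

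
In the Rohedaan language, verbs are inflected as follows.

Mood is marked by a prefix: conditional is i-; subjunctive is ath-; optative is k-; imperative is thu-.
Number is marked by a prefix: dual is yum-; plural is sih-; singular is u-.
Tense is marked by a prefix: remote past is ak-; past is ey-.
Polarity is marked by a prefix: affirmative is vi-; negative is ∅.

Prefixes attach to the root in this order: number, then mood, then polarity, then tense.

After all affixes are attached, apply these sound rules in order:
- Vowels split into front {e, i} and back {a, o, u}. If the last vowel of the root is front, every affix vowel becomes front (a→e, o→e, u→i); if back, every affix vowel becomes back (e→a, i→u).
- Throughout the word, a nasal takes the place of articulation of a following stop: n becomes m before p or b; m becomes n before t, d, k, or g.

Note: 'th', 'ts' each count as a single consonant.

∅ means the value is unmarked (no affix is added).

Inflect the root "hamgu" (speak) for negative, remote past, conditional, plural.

akusuhhangu

Attach number plural sih- → sihhamgu.
Attach mood conditional i- → isihhamgu.
polarity = negative: zero marking, form stays isihhamgu.
Attach tense remote past ak- → akisihhamgu.
Apply vowel harmony: akisihhamgu → akusuhhamgu.
Apply nasal assimilation: akusuhhamgu → akusuhhangu.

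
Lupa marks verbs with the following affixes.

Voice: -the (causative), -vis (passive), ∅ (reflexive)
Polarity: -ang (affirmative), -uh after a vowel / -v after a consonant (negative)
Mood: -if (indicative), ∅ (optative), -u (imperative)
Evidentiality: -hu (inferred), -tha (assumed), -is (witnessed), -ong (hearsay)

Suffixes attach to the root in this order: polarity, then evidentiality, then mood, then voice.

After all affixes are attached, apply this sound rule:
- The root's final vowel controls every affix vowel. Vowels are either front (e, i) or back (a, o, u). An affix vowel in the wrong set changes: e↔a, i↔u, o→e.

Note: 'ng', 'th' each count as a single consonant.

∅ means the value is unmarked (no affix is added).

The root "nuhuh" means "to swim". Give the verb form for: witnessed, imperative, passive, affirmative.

nuhuhangusuvus

Attach polarity affirmative -ang → nuhuhang.
Attach evidentiality witnessed -is → nuhuhangis.
Attach mood imperative -u → nuhuhangisu.
Attach voice passive -vis → nuhuhangisuvis.
Apply vowel harmony: nuhuhangisuvis → nuhuhangusuvus.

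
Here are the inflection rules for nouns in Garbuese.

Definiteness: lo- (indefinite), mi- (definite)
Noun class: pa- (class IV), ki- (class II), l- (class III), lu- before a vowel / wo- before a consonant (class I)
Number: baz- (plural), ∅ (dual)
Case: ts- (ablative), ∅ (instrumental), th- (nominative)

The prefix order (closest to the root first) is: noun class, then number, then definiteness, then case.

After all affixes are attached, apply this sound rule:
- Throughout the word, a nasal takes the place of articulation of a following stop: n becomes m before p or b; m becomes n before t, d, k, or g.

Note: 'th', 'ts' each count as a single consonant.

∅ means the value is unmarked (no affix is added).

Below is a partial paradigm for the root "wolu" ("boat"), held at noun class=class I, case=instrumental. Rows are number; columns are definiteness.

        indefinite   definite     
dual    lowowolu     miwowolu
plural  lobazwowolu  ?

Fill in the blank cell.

mibazwowolu

Attach noun class class I wo- (before consonant 'w') → wowolu.
Attach number plural baz- → bazwowolu.
Attach definiteness definite mi- → mibazwowolu.
case = instrumental: zero marking, form stays mibazwowolu.
Nasal assimilation: no change.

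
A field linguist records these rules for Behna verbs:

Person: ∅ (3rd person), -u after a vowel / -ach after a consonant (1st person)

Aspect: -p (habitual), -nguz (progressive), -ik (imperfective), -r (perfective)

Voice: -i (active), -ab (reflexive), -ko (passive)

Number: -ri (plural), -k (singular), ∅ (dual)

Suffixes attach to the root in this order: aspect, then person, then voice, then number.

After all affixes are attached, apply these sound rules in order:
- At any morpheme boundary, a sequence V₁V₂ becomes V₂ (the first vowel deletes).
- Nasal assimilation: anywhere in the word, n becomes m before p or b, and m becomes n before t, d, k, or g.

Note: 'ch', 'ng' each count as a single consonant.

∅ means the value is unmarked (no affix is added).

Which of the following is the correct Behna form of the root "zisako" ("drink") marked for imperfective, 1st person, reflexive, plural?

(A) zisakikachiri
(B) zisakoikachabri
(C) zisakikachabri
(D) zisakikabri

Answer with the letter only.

C

Attach aspect imperfective -ik → zisakoik.
Attach person 1st person -ach (after consonant 'k') → zisakoikach.
Attach voice reflexive -ab → zisakoikachab.
Attach number plural -ri → zisakoikachabri.
Apply vowel deletion: zisakoikachabri → zisakikachabri.
Nasal assimilation: no change.
So the correct form is zisakikachabri, option (C).
(A) zisakikachiri is wrong: it uses active instead of reflexive for voice.
(D) zisakikabri is wrong: it uses 3rd person instead of 1st person for person.
(B) zisakoikachabri is wrong: it fails to apply the sound rule(s).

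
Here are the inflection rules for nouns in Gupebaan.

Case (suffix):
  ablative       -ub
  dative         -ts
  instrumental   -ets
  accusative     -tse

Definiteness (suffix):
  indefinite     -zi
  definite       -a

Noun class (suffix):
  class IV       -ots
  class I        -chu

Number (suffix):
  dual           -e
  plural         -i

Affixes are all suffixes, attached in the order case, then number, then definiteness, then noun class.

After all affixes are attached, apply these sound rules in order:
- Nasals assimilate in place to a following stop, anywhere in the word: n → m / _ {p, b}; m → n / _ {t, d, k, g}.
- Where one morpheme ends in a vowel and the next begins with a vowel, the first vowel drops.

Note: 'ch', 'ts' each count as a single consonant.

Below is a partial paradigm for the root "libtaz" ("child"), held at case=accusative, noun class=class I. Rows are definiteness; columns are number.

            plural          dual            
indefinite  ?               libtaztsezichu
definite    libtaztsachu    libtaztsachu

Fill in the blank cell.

libtaztsizichu

Attach case accusative -tse → libtaztse.
Attach number plural -i → libtaztsei.
Attach definiteness indefinite -zi → libtaztseizi.
Attach noun class class I -chu → libtaztseizichu.
Nasal assimilation: no change.
Apply vowel deletion: libtaztseizichu → libtaztsizichu.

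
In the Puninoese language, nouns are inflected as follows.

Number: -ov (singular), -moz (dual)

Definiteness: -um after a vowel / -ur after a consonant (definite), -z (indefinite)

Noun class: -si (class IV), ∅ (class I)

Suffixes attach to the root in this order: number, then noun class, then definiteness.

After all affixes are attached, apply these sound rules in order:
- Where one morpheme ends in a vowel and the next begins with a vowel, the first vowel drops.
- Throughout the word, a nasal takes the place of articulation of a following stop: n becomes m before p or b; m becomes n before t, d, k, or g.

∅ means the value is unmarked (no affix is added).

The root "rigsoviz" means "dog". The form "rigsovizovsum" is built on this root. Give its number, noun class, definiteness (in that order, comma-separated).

singular, class IV, definite

Segment: rigsoviz-ov-si-um.
number: -ov → singular.
noun class: -si → class IV.
definiteness: -um/ur → definite.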